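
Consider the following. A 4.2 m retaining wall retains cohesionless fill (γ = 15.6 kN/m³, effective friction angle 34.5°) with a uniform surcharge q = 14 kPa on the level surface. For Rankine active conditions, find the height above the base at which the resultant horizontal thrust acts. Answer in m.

K_a = 0.2768.
Triangular part P₁ = ½K_aγH² = 38.09 at H/3 = 1.400 m; rectangular part P₂ = K_a q H = 16.28 at H/2 = 2.100 m.
ȳ = (P₁·1.400 + P₂·2.100)/(P₁+P₂) = 1.610 m.

1.61 m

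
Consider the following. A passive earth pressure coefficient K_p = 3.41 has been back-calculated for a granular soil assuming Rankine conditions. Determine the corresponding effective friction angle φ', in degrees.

K_p = (1+sin φ)/(1−sin φ) ⇒ sin φ = (K_p − 1)/(K_p + 1) = 0.5465.
φ = arcsin(0.5465) = 33.13°.

33.1°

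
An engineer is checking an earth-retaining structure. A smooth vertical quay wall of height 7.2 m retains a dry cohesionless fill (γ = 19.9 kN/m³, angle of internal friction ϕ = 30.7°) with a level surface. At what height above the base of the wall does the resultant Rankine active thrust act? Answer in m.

2.40 m

K_a = 0.3240.
The pressure distribution is triangular, so the resultant acts at H/3 above the base = 7.2/3 = 2.400 m.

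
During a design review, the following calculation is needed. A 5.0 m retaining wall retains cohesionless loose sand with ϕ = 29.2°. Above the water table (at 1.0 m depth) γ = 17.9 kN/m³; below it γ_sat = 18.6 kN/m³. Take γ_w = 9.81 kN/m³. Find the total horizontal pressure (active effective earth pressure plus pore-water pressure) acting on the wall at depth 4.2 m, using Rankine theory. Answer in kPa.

47.2 kPa

K_a = (1 − sin φ)/(1 + sin φ) = 0.3442.
γ' = 18.6 − 9.81 = 8.790 kN/m³.
Effective vertical stress at 4.2 m: σ'_v = 17.9×1.0 + 8.790×3.20 = 46.03 kPa.
σ'_h = K_a σ'_v = 0.3442 × 46.03 = 15.84 kPa; u = γ_w × 3.20 = 31.39 kPa.
Total σ_h = 15.84 + 31.39 = 47.24 kPa.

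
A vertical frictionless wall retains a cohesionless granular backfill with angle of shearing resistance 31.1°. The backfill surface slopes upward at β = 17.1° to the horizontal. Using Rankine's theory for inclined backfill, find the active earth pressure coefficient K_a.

0.368

K_a = cos β · (cos β − √(cos²β − cos²φ)) / (cos β + √(cos²β − cos²φ)).
cos β = 0.9558, cos φ = 0.8563, √(cos²β − cos²φ) = 0.4247.
K_a = 0.9558 × (0.9558 − 0.4247)/(0.9558 + 0.4247) = 0.3677.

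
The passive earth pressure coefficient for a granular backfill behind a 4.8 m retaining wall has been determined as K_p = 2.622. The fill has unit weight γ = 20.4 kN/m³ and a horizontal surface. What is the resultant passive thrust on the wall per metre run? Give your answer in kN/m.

616 kN/m

P = ½ K_p γ H² = 0.5 × 2.622 × 20.4 × 4.8² = 616.2 kN/m.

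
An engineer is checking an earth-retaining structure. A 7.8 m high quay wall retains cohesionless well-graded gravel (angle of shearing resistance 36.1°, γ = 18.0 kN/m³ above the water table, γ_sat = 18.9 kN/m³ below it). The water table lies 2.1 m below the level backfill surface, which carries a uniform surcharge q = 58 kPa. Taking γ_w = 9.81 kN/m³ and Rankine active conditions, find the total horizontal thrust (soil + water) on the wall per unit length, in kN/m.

380 kN/m

K_a = tan²(45° − φ/2) = 0.2585.
γ' = 18.9 − 9.81 = 9.090 kN/m³. h₂ = H − d_w = 5.7 m.
σ'_h: at surface K_a·q = 14.99; at WT K_a(q+γd_w) = 24.76; at base K_a(q+γd_w+γ'h₂) = 38.16 kPa.
P₁ = ½(14.99+24.76)×2.1 = 41.74; P₂ = ½(24.76+38.16)×5.7 = 179.3; P_w = ½γ_w h₂² = 159.4.
Total = 41.74+179.3+159.4 = 380.4 kN/m.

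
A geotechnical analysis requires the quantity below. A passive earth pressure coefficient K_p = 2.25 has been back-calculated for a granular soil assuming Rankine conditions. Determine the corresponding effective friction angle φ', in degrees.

22.6°

K_p = (1+sin φ)/(1−sin φ) ⇒ sin φ = (K_p − 1)/(K_p + 1) = 0.3846.
φ = arcsin(0.3846) = 22.62°.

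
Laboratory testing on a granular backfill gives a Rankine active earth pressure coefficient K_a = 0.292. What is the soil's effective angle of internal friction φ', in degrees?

33.2°

K_a = tan²(45° − φ/2) ⇒ 45° − φ/2 = arctan(√0.292) = 28.39°.
φ = 2(45° − 28.39°) = 33.23°.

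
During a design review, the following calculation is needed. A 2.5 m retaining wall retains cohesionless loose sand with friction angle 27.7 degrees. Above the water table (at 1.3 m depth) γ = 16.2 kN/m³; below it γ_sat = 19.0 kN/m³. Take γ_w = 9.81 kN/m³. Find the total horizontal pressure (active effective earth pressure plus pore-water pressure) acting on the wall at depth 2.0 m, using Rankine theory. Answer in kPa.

16.9 kPa

K_a = (1 − sin φ)/(1 + sin φ) = 0.3653.
γ' = 19.0 − 9.81 = 9.190 kN/m³.
Effective vertical stress at 2.0 m: σ'_v = 16.2×1.3 + 9.190×0.700 = 27.49 kPa.
σ'_h = K_a σ'_v = 0.3653 × 27.49 = 10.04 kPa; u = γ_w × 0.700 = 6.867 kPa.
Total σ_h = 10.04 + 6.867 = 16.91 kPa.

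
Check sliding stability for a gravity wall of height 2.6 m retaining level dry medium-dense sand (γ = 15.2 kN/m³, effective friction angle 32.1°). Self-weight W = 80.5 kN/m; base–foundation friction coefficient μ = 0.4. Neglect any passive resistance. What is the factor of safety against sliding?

K_a = tan²(45° − 32.1°/2) = 0.3060.
P_a = ½K_aγH² = 0.5×0.3060×15.2×2.6² = 15.72 kN/m, acting at H/3 = 0.8667 m above the base.
FS_sliding = μW / P_a = 0.4×80.5 / 15.72 = 2.048.

2.05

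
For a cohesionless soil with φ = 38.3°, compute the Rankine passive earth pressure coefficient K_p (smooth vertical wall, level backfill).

4.26

K_p = (1 + sin φ)/(1 − sin φ) = tan²(45° + 38.3°/2) = 4.260.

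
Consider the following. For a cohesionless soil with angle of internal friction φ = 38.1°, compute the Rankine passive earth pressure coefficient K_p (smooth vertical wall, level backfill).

K_p = (1 + sin φ)/(1 − sin φ) = tan²(45° + 38.1°/2) = 4.222.

4.22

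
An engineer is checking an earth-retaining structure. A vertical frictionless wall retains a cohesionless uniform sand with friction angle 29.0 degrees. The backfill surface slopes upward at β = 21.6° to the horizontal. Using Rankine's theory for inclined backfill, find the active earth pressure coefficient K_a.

K_a = cos β · (cos β − √(cos²β − cos²φ)) / (cos β + √(cos²β − cos²φ)).
cos β = 0.9298, cos φ = 0.8746, √(cos²β − cos²φ) = 0.3155.
K_a = 0.9298 × (0.9298 − 0.3155)/(0.9298 + 0.3155) = 0.4587.

0.459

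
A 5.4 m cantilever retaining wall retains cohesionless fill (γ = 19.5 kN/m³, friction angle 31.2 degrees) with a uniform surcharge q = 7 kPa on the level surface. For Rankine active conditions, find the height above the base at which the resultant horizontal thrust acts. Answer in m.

1.91 m

K_a = 0.3175.
Triangular part P₁ = ½K_aγH² = 90.27 at H/3 = 1.800 m; rectangular part P₂ = K_a q H = 12.00 at H/2 = 2.700 m.
ȳ = (P₁·1.800 + P₂·2.700)/(P₁+P₂) = 1.906 m.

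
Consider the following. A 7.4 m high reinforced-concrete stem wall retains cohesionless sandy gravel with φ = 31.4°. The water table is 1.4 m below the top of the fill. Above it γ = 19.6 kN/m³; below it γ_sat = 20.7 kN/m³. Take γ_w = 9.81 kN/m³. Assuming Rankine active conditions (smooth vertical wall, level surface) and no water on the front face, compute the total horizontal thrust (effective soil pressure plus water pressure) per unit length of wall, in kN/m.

K_a = tan²(45° − φ/2) = 0.3149.
γ' = 20.7 − 9.81 = 10.89 kN/m³. Depth below WT = 6.0 m.
σ'_h at WT = K_a γ d_w = 8.641 kPa; at base = 8.641 + K_a γ' × 6.0 = 29.22 kPa.
P₁ (0–1.4 m) = ½×8.641×1.4 = 6.049. P₂ (1.4–7.4 m) = ½(8.641+29.22)×6.0 = 113.6.
P_w = ½ γ_w h₂² = 0.5×9.81×6.0² = 176.6. Total = 6.049+113.6+176.6 = 296.2 kN/m.

296 kN/m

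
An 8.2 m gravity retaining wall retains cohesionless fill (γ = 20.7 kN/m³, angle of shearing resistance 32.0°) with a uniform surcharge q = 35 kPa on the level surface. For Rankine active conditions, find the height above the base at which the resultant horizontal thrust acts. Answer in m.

K_a = 0.3073.
Triangular part P₁ = ½K_aγH² = 213.8 at H/3 = 2.733 m; rectangular part P₂ = K_a q H = 88.18 at H/2 = 4.100 m.
ȳ = (P₁·2.733 + P₂·4.100)/(P₁+P₂) = 3.132 m.

3.13 m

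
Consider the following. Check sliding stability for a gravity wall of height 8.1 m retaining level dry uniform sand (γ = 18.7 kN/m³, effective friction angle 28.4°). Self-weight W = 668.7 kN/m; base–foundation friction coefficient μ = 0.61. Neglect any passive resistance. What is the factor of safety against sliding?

K_a = tan²(45° − 28.4°/2) = 0.3554.
P_a = ½K_aγH² = 0.5×0.3554×18.7×8.1² = 218.0 kN/m, acting at H/3 = 2.700 m above the base.
FS_sliding = μW / P_a = 0.61×668.7 / 218.0 = 1.871.

1.87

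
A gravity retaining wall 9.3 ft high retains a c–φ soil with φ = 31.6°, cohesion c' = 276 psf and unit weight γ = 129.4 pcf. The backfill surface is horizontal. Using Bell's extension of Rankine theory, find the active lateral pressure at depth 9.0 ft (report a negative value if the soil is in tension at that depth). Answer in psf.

K_a = (1 − sin φ)/(1 + sin φ) = 0.3123.
σ_a = K_a γ z − 2c√K_a = 0.3123×129.4×9.0 − 2×276×0.5589 = 55.26 psf.

55.3 psf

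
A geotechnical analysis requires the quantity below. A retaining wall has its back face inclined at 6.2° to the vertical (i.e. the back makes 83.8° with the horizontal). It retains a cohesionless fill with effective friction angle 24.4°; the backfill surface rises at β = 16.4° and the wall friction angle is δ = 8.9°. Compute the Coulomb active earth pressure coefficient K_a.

0.574

K_a = sin²(α+φ) / [sin²α · sin(α−δ) · (1 + √{sin(φ+δ)sin(φ−β) / (sin(α−δ)sin(α+β))})²].
With α = 83.8°, φ = 24.4°, δ = 8.9°, β = 16.4°: K_a = 0.5740.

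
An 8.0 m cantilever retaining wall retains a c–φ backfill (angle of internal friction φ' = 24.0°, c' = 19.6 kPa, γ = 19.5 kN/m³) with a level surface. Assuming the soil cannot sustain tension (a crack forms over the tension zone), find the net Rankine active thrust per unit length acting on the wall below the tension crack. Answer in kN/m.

K_a = 0.4217; √K_a = 0.6494.
Tension-crack depth z_c = 2c/(γ√K_a) = 2×19.6/(19.5×0.6494) = 3.096 m.
σ_a at base = K_a γ H − 2c√K_a = 0.4217×19.5×8.0 − 2×19.6×0.6494 = 40.33 kPa.
P_a = ½ × 40.33 × (H − z_c) = 0.5×40.33×4.904 = 98.91 kN/m.

98.9 kN/m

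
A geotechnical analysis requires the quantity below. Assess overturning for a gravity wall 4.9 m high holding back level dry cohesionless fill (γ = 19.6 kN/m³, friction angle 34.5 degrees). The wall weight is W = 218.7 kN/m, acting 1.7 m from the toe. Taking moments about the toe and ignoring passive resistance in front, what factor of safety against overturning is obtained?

3.49

K_a = tan²(45° − 34.5°/2) = 0.2768.
P_a = ½K_aγH² = 0.5×0.2768×19.6×4.9² = 65.13 kN/m, acting at H/3 = 1.633 m above the base.
Overturning moment M_o = P_a × H/3 = 65.13 × 1.633 = 106.4.
Resisting moment M_r = W × 1.7 = 218.7 × 1.7 = 371.8.
FS_overturning = M_r/M_o = 371.8/106.4 = 3.495.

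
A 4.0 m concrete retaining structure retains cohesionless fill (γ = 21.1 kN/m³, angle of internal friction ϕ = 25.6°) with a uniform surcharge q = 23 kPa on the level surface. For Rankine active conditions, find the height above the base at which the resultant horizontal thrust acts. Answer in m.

K_a = 0.3966.
Triangular part P₁ = ½K_aγH² = 66.94 at H/3 = 1.333 m; rectangular part P₂ = K_a q H = 36.48 at H/2 = 2.000 m.
ȳ = (P₁·1.333 + P₂·2.000)/(P₁+P₂) = 1.569 m.

1.57 m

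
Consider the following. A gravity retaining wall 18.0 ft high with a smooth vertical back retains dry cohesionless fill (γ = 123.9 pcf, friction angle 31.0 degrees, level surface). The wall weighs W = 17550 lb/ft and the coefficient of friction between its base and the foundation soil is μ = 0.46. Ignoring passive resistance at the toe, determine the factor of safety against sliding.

K_a = tan²(45° − 31.0°/2) = 0.3201.
P_a = ½K_aγH² = 0.5×0.3201×123.9×18.0² = 6425 lb/ft, acting at H/3 = 6.000 ft above the base.
FS_sliding = μW / P_a = 0.46×17550 / 6425 = 1.257.

1.26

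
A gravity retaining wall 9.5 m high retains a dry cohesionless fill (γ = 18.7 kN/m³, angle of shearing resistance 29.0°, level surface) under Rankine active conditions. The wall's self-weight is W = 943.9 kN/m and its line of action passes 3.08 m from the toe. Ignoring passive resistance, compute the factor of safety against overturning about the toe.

K_a = tan²(45° − 29.0°/2) = 0.3470.
P_a = ½K_aγH² = 0.5×0.3470×18.7×9.5² = 292.8 kN/m, acting at H/3 = 3.167 m above the base.
Overturning moment M_o = P_a × H/3 = 292.8 × 3.167 = 927.2.
Resisting moment M_r = W × 3.08 = 943.9 × 3.08 = 2907.
FS_overturning = M_r/M_o = 2907/927.2 = 3.136.

3.14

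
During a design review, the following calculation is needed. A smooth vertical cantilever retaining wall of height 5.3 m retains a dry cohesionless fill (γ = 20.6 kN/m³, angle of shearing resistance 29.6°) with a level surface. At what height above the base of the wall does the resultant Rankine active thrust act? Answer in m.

1.77 m

K_a = 0.3387.
The pressure distribution is triangular, so the resultant acts at H/3 above the base = 5.3/3 = 1.767 m.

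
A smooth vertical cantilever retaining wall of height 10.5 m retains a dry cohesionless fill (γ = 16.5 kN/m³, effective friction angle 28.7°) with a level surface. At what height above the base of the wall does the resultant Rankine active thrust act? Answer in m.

3.50 m

K_a = 0.3511.
The pressure distribution is triangular, so the resultant acts at H/3 above the base = 10.5/3 = 3.500 m.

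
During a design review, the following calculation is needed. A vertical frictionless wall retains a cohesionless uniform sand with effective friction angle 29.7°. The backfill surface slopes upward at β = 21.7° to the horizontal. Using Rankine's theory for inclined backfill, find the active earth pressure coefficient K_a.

0.442

K_a = cos β · (cos β − √(cos²β − cos²φ)) / (cos β + √(cos²β − cos²φ)).
cos β = 0.9291, cos φ = 0.8686, √(cos²β − cos²φ) = 0.3298.
K_a = 0.9291 × (0.9291 − 0.3298)/(0.9291 + 0.3298) = 0.4423.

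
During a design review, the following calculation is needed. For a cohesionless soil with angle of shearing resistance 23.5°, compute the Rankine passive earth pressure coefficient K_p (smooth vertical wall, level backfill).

K_p = (1 + sin φ)/(1 − sin φ) = tan²(45° + 23.5°/2) = 2.326.

2.33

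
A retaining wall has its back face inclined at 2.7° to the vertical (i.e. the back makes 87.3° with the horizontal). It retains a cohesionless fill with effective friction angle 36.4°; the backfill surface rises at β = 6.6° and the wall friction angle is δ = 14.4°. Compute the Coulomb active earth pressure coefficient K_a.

0.271

K_a = sin²(α+φ) / [sin²α · sin(α−δ) · (1 + √{sin(φ+δ)sin(φ−β) / (sin(α−δ)sin(α+β))})²].
With α = 87.3°, φ = 36.4°, δ = 14.4°, β = 6.6°: K_a = 0.2713.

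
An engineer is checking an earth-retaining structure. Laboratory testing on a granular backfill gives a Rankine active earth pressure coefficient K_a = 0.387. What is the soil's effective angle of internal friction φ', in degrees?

K_a = tan²(45° − φ/2) ⇒ 45° − φ/2 = arctan(√0.387) = 31.89°.
φ = 2(45° − 31.89°) = 26.23°.

26.2°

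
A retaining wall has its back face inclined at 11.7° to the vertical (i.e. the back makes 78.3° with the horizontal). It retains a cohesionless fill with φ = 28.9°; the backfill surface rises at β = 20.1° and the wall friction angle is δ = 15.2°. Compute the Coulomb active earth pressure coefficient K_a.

K_a = sin²(α+φ) / [sin²α · sin(α−δ) · (1 + √{sin(φ+δ)sin(φ−β) / (sin(α−δ)sin(α+β))})²].
With α = 78.3°, φ = 28.9°, δ = 15.2°, β = 20.1°: K_a = 0.5878.

0.588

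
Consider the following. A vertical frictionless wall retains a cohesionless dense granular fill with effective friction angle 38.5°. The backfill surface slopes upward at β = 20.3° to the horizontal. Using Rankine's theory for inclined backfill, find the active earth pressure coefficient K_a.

K_a = cos β · (cos β − √(cos²β − cos²φ)) / (cos β + √(cos²β − cos²φ)).
cos β = 0.9379, cos φ = 0.7826, √(cos²β − cos²φ) = 0.5169.
K_a = 0.9379 × (0.9379 − 0.5169)/(0.9379 + 0.5169) = 0.2714.

0.271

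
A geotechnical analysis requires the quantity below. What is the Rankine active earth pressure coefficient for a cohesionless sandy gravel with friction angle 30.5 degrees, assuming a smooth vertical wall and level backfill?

0.327

K_a = tan²(45° − φ/2) = tan²(29.75°) = 0.3267.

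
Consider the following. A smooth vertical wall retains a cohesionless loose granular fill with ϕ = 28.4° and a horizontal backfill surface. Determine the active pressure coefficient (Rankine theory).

0.355

K_a = tan²(45° − φ/2) = tan²(30.80°) = 0.3554.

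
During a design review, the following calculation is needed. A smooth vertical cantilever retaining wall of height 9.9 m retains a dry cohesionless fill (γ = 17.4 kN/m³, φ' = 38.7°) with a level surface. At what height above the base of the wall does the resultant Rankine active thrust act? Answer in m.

3.30 m

K_a = 0.2306.
The pressure distribution is triangular, so the resultant acts at H/3 above the base = 9.9/3 = 3.300 m.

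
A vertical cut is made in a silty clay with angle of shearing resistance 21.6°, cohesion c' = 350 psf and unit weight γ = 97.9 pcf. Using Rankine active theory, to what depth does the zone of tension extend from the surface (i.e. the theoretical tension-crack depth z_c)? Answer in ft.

10.5 ft

K_a = tan²(45° − 21.6°/2) = 0.4619; √K_a = 0.6796.
The active pressure is zero where K_a γ z = 2c√K_a, so z_c = 2c/(γ√K_a) = 2×350/(97.9×0.6796) = 10.52 ft.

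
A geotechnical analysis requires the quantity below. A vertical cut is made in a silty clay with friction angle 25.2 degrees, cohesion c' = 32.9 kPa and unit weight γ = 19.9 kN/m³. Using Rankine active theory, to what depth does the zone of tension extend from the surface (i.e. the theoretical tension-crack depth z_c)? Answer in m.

K_a = tan²(45° − 25.2°/2) = 0.4027; √K_a = 0.6346.
The active pressure is zero where K_a γ z = 2c√K_a, so z_c = 2c/(γ√K_a) = 2×32.9/(19.9×0.6346) = 5.210 m.

5.21 m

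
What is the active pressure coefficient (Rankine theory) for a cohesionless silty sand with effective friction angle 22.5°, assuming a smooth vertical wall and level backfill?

K_a = (1 − sin φ)/(1 + sin φ) = (1 − sin 22.5°)/(1 + sin 22.5°) = 0.4465.

0.446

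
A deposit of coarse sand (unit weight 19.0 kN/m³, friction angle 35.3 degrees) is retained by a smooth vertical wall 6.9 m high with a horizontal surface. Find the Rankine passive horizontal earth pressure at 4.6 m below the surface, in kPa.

K_p = (1 + sin φ)/(1 − sin φ) = 3.738.
σ_h = K_p γ z = 3.738 × 19.0 × 4.6 = 326.7 kPa.

327 kPa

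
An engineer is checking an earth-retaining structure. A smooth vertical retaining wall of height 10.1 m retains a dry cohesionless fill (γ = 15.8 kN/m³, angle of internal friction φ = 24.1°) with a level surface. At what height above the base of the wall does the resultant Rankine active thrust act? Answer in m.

3.37 m

K_a = 0.4201.
The pressure distribution is triangular, so the resultant acts at H/3 above the base = 10.1/3 = 3.367 m.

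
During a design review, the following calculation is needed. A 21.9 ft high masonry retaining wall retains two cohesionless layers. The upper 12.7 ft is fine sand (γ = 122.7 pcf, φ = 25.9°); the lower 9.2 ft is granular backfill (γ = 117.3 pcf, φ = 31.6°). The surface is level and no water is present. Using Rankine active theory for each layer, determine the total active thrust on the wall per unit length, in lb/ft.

9910 lb/ft

K_a1 = tan²(45°−25.9°/2) = 0.3920; K_a2 = tan²(45°−31.6°/2) = 0.3123.
Layer 1: σ at base = K_a1 γ₁ h₁ = 610.8 psf; P₁ = ½×610.8×12.7 = 3879.
Layer 2: σ_v at top = γ₁h₁ = 1558; σ_h top = K_a2×1558 = 486.7; σ_h base = K_a2×(1558+117.3×9.2) = 823.8.
P₂ = ½(486.7+823.8)×9.2 = 6028. Total P_a = 3879+6028 = 9907 lb/ft.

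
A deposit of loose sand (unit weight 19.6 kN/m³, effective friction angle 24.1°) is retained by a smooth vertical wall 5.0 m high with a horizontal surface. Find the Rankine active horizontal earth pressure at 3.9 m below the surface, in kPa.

32.1 kPa

K_a = (1 − sin φ)/(1 + sin φ) = 0.4201.
σ_h = K_a γ z = 0.4201 × 19.6 × 3.9 = 32.11 kPa.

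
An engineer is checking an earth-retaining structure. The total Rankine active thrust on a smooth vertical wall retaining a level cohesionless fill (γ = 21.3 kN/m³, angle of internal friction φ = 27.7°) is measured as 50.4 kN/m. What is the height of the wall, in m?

3.60 m

K_a = 0.3653. P_a = ½ K_a γ H² ⇒ H = √(2P_a/(K_a γ)).
H = √(2×50.4/(0.3653×21.3)) = 3.599 m.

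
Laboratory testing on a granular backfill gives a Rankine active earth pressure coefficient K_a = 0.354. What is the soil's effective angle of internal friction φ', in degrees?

28.5°

K_a = tan²(45° − φ/2) ⇒ 45° − φ/2 = arctan(√0.354) = 30.75°.
φ = 2(45° − 30.75°) = 28.50°.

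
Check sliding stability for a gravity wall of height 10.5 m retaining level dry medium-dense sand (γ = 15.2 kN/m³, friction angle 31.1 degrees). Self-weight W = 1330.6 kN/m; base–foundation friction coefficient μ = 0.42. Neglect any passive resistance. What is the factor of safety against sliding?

K_a = tan²(45° − 31.1°/2) = 0.3188.
P_a = ½K_aγH² = 0.5×0.3188×15.2×10.5² = 267.1 kN/m, acting at H/3 = 3.500 m above the base.
FS_sliding = μW / P_a = 0.42×1330.6 / 267.1 = 2.092.

2.09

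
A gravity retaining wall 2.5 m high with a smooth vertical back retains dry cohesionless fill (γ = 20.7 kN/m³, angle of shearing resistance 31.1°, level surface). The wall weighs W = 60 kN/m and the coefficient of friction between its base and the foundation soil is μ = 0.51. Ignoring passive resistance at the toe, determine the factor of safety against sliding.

K_a = tan²(45° − 31.1°/2) = 0.3188.
P_a = ½K_aγH² = 0.5×0.3188×20.7×2.5² = 20.62 kN/m, acting at H/3 = 0.8333 m above the base.
FS_sliding = μW / P_a = 0.51×60 / 20.62 = 1.484.

1.48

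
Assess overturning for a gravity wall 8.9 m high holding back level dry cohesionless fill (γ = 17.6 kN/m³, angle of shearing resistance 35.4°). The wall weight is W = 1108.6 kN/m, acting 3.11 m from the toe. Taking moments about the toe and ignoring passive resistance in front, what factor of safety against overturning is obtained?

6.26

K_a = tan²(45° − 35.4°/2) = 0.2664.
P_a = ½K_aγH² = 0.5×0.2664×17.6×8.9² = 185.7 kN/m, acting at H/3 = 2.967 m above the base.
Overturning moment M_o = P_a × H/3 = 185.7 × 2.967 = 550.9.
Resisting moment M_r = W × 3.11 = 1108.6 × 3.11 = 3448.
FS_overturning = M_r/M_o = 3448/550.9 = 6.259.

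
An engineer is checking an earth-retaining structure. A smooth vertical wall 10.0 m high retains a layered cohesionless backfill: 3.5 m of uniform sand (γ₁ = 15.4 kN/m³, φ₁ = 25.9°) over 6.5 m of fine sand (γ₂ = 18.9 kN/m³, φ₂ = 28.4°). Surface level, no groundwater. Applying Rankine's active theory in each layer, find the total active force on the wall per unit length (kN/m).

303 kN/m

K_a1 = tan²(45°−25.9°/2) = 0.3920; K_a2 = tan²(45°−28.4°/2) = 0.3554.
Layer 1: σ at base = K_a1 γ₁ h₁ = 21.13 kPa; P₁ = ½×21.13×3.5 = 36.97.
Layer 2: σ_v at top = γ₁h₁ = 53.90; σ_h top = K_a2×53.90 = 19.15; σ_h base = K_a2×(53.90+18.9×6.5) = 62.81.
P₂ = ½(19.15+62.81)×6.5 = 266.4. Total P_a = 36.97+266.4 = 303.4 kN/m.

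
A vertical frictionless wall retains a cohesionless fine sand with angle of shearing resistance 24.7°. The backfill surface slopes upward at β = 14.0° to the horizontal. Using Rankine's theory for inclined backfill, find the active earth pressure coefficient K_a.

0.466

K_a = cos β · (cos β − √(cos²β − cos²φ)) / (cos β + √(cos²β − cos²φ)).
cos β = 0.9703, cos φ = 0.9085, √(cos²β − cos²φ) = 0.3407.
K_a = 0.9703 × (0.9703 − 0.3407)/(0.9703 + 0.3407) = 0.4660.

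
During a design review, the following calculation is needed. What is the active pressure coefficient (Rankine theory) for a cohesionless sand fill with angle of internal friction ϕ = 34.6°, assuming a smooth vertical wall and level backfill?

K_a = tan²(45° − φ/2) = tan²(27.70°) = 0.2756.

0.276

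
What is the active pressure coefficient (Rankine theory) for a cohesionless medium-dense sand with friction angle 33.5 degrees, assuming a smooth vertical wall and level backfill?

K_a = tan²(45° − φ/2) = tan²(28.25°) = 0.2887.

0.289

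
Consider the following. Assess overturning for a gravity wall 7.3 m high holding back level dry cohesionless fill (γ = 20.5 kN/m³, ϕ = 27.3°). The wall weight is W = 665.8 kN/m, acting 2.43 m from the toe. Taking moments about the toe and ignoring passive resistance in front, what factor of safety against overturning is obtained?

3.28

K_a = tan²(45° − 27.3°/2) = 0.3711.
P_a = ½K_aγH² = 0.5×0.3711×20.5×7.3² = 202.7 kN/m, acting at H/3 = 2.433 m above the base.
Overturning moment M_o = P_a × H/3 = 202.7 × 2.433 = 493.3.
Resisting moment M_r = W × 2.43 = 665.8 × 2.43 = 1618.
FS_overturning = M_r/M_o = 1618/493.3 = 3.280.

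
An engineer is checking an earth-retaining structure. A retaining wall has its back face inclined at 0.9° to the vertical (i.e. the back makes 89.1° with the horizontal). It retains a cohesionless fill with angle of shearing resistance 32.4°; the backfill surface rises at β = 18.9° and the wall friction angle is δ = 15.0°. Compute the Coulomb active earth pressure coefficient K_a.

K_a = sin²(α+φ) / [sin²α · sin(α−δ) · (1 + √{sin(φ+δ)sin(φ−β) / (sin(α−δ)sin(α+β))})²].
With α = 89.1°, φ = 32.4°, δ = 15.0°, β = 18.9°: K_a = 0.3680.

0.368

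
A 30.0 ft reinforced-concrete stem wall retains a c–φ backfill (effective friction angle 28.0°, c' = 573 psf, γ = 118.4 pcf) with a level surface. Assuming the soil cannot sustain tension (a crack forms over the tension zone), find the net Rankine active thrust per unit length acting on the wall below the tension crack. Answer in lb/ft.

K_a = 0.3610; √K_a = 0.6009.
Tension-crack depth z_c = 2c/(γ√K_a) = 2×573/(118.4×0.6009) = 16.11 ft.
σ_a at base = K_a γ H − 2c√K_a = 0.3610×118.4×30.0 − 2×573×0.6009 = 593.8 psf.
P_a = ½ × 593.8 × (H − z_c) = 0.5×593.8×13.89 = 4124 lb/ft.

4120 lb/ft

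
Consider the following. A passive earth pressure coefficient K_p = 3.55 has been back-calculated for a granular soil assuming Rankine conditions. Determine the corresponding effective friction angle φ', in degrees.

K_p = (1+sin φ)/(1−sin φ) ⇒ sin φ = (K_p − 1)/(K_p + 1) = 0.5604.
φ = arcsin(0.5604) = 34.09°.

34.1°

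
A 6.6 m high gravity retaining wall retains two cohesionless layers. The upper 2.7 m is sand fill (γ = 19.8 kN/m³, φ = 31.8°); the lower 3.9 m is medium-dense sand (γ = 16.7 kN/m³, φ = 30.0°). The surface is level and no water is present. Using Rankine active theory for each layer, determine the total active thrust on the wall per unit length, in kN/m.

K_a1 = tan²(45°−31.8°/2) = 0.3098; K_a2 = tan²(45°−30.0°/2) = 0.3333.
Layer 1: σ at base = K_a1 γ₁ h₁ = 16.56 kPa; P₁ = ½×16.56×2.7 = 22.36.
Layer 2: σ_v at top = γ₁h₁ = 53.46; σ_h top = K_a2×53.46 = 17.82; σ_h base = K_a2×(53.46+16.7×3.9) = 39.53.
P₂ = ½(17.82+39.53)×3.9 = 111.8. Total P_a = 22.36+111.8 = 134.2 kN/m.

134 kN/m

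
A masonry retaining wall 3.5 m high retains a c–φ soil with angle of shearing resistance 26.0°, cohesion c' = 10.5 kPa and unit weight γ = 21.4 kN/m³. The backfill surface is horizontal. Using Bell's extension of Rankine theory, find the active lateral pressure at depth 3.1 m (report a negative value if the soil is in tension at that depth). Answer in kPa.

12.8 kPa

K_a = (1 − sin φ)/(1 + sin φ) = 0.3905.
σ_a = K_a γ z − 2c√K_a = 0.3905×21.4×3.1 − 2×10.5×0.6249 = 12.78 kPa.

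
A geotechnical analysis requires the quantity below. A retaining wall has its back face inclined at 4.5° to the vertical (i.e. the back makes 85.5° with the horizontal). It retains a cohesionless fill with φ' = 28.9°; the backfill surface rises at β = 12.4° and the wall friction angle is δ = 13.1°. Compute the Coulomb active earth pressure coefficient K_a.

K_a = sin²(α+φ) / [sin²α · sin(α−δ) · (1 + √{sin(φ+δ)sin(φ−β) / (sin(α−δ)sin(α+β))})²].
With α = 85.5°, φ = 28.9°, δ = 13.1°, β = 12.4°: K_a = 0.4172.

0.417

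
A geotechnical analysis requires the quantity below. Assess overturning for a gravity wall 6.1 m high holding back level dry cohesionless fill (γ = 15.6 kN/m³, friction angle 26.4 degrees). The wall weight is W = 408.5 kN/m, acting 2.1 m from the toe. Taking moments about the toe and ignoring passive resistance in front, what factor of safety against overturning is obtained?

3.78

K_a = tan²(45° − 26.4°/2) = 0.3844.
P_a = ½K_aγH² = 0.5×0.3844×15.6×6.1² = 111.6 kN/m, acting at H/3 = 2.033 m above the base.
Overturning moment M_o = P_a × H/3 = 111.6 × 2.033 = 226.9.
Resisting moment M_r = W × 2.1 = 408.5 × 2.1 = 857.9.
FS_overturning = M_r/M_o = 857.9/226.9 = 3.781.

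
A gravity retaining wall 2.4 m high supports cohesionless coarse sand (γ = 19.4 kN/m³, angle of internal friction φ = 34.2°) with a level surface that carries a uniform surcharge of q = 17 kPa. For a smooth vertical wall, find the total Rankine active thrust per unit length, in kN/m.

27.1 kN/m

K_a = tan²(45° − φ/2) = 0.2803.
Soil triangle: ½ K_a γ H² = 0.5×0.2803×19.4×2.4² = 15.66 kN/m.
Surcharge rectangle: K_a q H = 0.2803×17×2.4 = 11.44 kN/m.
Total = 15.66 + 11.44 = 27.10 kN/m.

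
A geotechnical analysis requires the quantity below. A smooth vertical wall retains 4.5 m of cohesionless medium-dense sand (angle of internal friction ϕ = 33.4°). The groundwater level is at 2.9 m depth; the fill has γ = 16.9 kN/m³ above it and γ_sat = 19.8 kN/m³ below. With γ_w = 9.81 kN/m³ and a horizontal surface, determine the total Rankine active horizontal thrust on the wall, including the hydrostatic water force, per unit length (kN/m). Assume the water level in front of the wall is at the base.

K_a = tan²(45° − φ/2) = 0.2899.
γ' = 19.8 − 9.81 = 9.990 kN/m³. Depth below WT = 1.6 m.
σ'_h at WT = K_a γ d_w = 14.21 kPa; at base = 14.21 + K_a γ' × 1.6 = 18.84 kPa.
P₁ (0–2.9 m) = ½×14.21×2.9 = 20.60. P₂ (2.9–4.5 m) = ½(14.21+18.84)×1.6 = 26.44.
P_w = ½ γ_w h₂² = 0.5×9.81×1.6² = 12.56. Total = 20.60+26.44+12.56 = 59.60 kN/m.

59.6 kN/m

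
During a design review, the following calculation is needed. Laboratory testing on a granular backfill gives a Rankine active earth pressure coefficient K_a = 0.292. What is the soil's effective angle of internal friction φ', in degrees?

33.2°

K_a = tan²(45° − φ/2) ⇒ 45° − φ/2 = arctan(√0.292) = 28.39°.
φ = 2(45° − 28.39°) = 33.23°.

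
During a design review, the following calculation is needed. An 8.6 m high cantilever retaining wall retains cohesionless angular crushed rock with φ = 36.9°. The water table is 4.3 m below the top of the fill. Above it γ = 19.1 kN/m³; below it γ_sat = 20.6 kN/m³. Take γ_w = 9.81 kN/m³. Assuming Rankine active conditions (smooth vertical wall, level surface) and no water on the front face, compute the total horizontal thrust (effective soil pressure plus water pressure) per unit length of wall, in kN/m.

248 kN/m

K_a = tan²(45° − φ/2) = 0.2497.
γ' = 20.6 − 9.81 = 10.79 kN/m³. Depth below WT = 4.3 m.
σ'_h at WT = K_a γ d_w = 20.51 kPa; at base = 20.51 + K_a γ' × 4.3 = 32.09 kPa.
P₁ (0–4.3 m) = ½×20.51×4.3 = 44.09. P₂ (4.3–8.6 m) = ½(20.51+32.09)×4.3 = 113.1.
P_w = ½ γ_w h₂² = 0.5×9.81×4.3² = 90.69. Total = 44.09+113.1+90.69 = 247.9 kN/m.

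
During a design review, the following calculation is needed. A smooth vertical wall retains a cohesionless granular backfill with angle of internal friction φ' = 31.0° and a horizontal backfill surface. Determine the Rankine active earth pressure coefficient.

0.320

K_a = tan²(45° − φ/2) = tan²(29.50°) = 0.3201.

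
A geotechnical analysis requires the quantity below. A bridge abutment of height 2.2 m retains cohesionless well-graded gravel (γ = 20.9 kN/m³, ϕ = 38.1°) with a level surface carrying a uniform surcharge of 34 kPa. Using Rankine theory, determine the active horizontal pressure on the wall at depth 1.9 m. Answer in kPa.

17.5 kPa

K_a = (1 − sin φ)/(1 + sin φ) = 0.2368.
σ_v = γz + q = 20.9 × 1.9 + 34 = 73.71 kPa.
σ_h = K_a σ_v = 0.2368 × 73.71 = 17.46 kPa.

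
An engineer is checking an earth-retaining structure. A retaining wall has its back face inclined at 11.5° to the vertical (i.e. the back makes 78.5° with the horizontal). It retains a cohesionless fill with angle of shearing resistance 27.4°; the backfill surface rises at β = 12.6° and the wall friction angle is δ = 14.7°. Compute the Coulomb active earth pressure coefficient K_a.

K_a = sin²(α+φ) / [sin²α · sin(α−δ) · (1 + √{sin(φ+δ)sin(φ−β) / (sin(α−δ)sin(α+β))})²].
With α = 78.5°, φ = 27.4°, δ = 14.7°, β = 12.6°: K_a = 0.5199.

0.520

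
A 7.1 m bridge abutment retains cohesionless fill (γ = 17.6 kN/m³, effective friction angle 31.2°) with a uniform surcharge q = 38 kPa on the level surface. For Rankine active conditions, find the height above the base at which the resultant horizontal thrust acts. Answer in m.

K_a = 0.3175.
Triangular part P₁ = ½K_aγH² = 140.8 at H/3 = 2.367 m; rectangular part P₂ = K_a q H = 85.66 at H/2 = 3.550 m.
ȳ = (P₁·2.367 + P₂·3.550)/(P₁+P₂) = 2.814 m.

2.81 m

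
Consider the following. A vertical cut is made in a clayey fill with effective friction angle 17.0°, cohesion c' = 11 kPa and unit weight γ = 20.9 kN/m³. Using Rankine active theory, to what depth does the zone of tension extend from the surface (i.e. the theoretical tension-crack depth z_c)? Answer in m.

1.42 m

K_a = tan²(45° − 17.0°/2) = 0.5475; √K_a = 0.7400.
The active pressure is zero where K_a γ z = 2c√K_a, so z_c = 2c/(γ√K_a) = 2×11/(20.9×0.7400) = 1.423 m.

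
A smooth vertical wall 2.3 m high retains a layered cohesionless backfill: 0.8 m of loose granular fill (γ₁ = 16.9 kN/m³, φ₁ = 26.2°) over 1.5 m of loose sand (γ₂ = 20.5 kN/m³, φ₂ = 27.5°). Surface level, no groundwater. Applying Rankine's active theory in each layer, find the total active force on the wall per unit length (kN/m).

K_a1 = tan²(45°−26.2°/2) = 0.3874; K_a2 = tan²(45°−27.5°/2) = 0.3682.
Layer 1: σ at base = K_a1 γ₁ h₁ = 5.238 kPa; P₁ = ½×5.238×0.8 = 2.095.
Layer 2: σ_v at top = γ₁h₁ = 13.52; σ_h top = K_a2×13.52 = 4.978; σ_h base = K_a2×(13.52+20.5×1.5) = 16.30.
P₂ = ½(4.978+16.30)×1.5 = 15.96. Total P_a = 2.095+15.96 = 18.06 kN/m.

18.1 kN/m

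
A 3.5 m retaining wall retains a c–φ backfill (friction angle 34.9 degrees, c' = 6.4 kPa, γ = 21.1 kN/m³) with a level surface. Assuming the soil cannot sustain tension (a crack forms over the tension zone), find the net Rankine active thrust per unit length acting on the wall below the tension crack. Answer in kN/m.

K_a = 0.2721; √K_a = 0.5217.
Tension-crack depth z_c = 2c/(γ√K_a) = 2×6.4/(21.1×0.5217) = 1.163 m.
σ_a at base = K_a γ H − 2c√K_a = 0.2721×21.1×3.5 − 2×6.4×0.5217 = 13.42 kPa.
P_a = ½ × 13.42 × (H − z_c) = 0.5×13.42×2.337 = 15.68 kN/m.

15.7 kN/m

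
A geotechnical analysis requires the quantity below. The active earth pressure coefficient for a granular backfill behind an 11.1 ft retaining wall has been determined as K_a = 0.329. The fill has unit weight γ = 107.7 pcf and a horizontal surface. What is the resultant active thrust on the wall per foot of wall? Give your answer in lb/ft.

P = ½ K_a γ H² = 0.5 × 0.329 × 107.7 × 11.1² = 2183 lb/ft.

2180 lb/ft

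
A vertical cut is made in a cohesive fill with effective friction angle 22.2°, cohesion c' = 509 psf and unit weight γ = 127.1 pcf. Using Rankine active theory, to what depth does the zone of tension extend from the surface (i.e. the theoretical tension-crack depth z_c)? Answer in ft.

K_a = tan²(45° − 22.2°/2) = 0.4515; √K_a = 0.6720.
The active pressure is zero where K_a γ z = 2c√K_a, so z_c = 2c/(γ√K_a) = 2×509/(127.1×0.6720) = 11.92 ft.

11.9 ft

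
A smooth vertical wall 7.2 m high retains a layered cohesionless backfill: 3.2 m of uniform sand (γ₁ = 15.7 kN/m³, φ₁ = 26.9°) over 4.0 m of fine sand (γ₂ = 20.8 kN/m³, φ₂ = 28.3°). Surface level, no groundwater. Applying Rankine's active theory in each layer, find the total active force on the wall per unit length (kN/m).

161 kN/m

K_a1 = tan²(45°−26.9°/2) = 0.3770; K_a2 = tan²(45°−28.3°/2) = 0.3568.
Layer 1: σ at base = K_a1 γ₁ h₁ = 18.94 kPa; P₁ = ½×18.94×3.2 = 30.30.
Layer 2: σ_v at top = γ₁h₁ = 50.24; σ_h top = K_a2×50.24 = 17.92; σ_h base = K_a2×(50.24+20.8×4.0) = 47.61.
P₂ = ½(17.92+47.61)×4.0 = 131.1. Total P_a = 30.30+131.1 = 161.4 kN/m.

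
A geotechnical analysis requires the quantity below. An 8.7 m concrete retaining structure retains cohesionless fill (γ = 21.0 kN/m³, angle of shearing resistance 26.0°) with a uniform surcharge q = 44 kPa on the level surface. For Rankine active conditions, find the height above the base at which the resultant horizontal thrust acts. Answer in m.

K_a = 0.3905.
Triangular part P₁ = ½K_aγH² = 310.3 at H/3 = 2.900 m; rectangular part P₂ = K_a q H = 149.5 at H/2 = 4.350 m.
ȳ = (P₁·2.900 + P₂·4.350)/(P₁+P₂) = 3.371 m.

3.37 m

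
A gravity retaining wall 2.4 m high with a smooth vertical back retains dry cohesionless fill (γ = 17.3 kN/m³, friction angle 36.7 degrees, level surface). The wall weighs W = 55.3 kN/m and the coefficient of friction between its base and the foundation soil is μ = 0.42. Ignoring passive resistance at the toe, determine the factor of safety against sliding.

1.85

K_a = tan²(45° − 36.7°/2) = 0.2519.
P_a = ½K_aγH² = 0.5×0.2519×17.3×2.4² = 12.55 kN/m, acting at H/3 = 0.8000 m above the base.
FS_sliding = μW / P_a = 0.42×55.3 / 12.55 = 1.851.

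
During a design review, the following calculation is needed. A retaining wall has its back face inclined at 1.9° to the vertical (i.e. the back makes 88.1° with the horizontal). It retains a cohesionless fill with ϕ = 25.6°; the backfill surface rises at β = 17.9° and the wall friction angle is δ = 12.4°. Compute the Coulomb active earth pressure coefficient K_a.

K_a = sin²(α+φ) / [sin²α · sin(α−δ) · (1 + √{sin(φ+δ)sin(φ−β) / (sin(α−δ)sin(α+β))})²].
With α = 88.1°, φ = 25.6°, δ = 12.4°, β = 17.9°: K_a = 0.5145.

0.514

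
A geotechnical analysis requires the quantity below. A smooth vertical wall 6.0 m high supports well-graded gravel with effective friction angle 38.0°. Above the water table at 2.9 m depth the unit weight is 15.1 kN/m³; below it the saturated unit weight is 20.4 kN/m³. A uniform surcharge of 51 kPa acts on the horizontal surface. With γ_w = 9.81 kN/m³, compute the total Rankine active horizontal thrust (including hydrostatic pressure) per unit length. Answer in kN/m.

K_a = tan²(45° − φ/2) = 0.2379.
γ' = 20.4 − 9.81 = 10.59 kN/m³. h₂ = H − d_w = 3.1 m.
σ'_h: at surface K_a·q = 12.13; at WT K_a(q+γd_w) = 22.55; at base K_a(q+γd_w+γ'h₂) = 30.36 kPa.
P₁ = ½(12.13+22.55)×2.9 = 50.29; P₂ = ½(22.55+30.36)×3.1 = 82.01; P_w = ½γ_w h₂² = 47.14.
Total = 50.29+82.01+47.14 = 179.4 kN/m.

179 kN/m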